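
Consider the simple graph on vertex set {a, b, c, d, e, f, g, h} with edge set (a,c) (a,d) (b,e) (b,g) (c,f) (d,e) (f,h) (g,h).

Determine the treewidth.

2

A width-2 tree decomposition is:
Bags: B1 = {b, g, h}  B2 = {b, e, h}  B3 = {d, e, h}  B4 = {a, d, h}  B5 = {a, c, h}  B6 = {c, f, h}
Tree: B1–B2, B2–B3, B3–B4, B4–B5, B5–B6
Each bag holds 3 vertices, so the decomposition has width 2, which upper-bounds the treewidth. The edges h–g–b–e–d–a–c–f–h form a cycle, so G is not a tree and its treewidth is at least 2. Hence tw(G) = 2 exactly.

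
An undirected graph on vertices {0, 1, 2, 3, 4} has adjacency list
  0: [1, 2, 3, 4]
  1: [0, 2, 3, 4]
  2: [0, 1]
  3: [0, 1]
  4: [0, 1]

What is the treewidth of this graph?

A width-2 tree decomposition is:
Bags: B1 = {0, 1, 2}  B2 = {0, 1, 4}  B3 = {0, 1, 3}
Tree: B1–B2, B1–B3
Every bag has size at most 3, so the width is 3 − 1 = 2 and tw(G) ≤ 2. Conversely, {0, 1, 2} is a clique of size 3, and the vertices of any clique must share a bag in every tree decomposition; so some bag has ≥ 3 vertices and tw(G) ≥ 2. The upper and lower bounds meet at 2, so that is the treewidth.

2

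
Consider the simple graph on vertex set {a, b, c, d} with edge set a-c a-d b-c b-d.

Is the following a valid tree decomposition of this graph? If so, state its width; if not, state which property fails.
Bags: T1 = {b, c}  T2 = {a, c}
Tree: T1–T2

A tree decomposition must satisfy three properties: every vertex lies in some bag; for every edge, both endpoints lie together in some bag; and for every vertex, the bags containing it form a connected subtree. Here vertex d appears in no bag, so the decomposition is invalid.

No — vertex d appears in no bag.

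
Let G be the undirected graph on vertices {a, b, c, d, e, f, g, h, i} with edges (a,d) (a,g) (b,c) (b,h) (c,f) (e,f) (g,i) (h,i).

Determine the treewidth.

1

A width-1 tree decomposition is:
Bags: B1 = {a, d}  B2 = {a, g}  B3 = {g, i}  B4 = {h, i}  B5 = {b, h}  B6 = {b, c}  B7 = {c, f}  B8 = {e, f}
Tree: B1–B2, B2–B3, B3–B4, B4–B5, B5–B6, B6–B7, B7–B8
Each bag holds 2 vertices, so the decomposition has width 1, which upper-bounds the treewidth. Since G has at least one edge (e.g. d–a), it is not an edgeless graph, so tw(G) ≥ 1. Therefore the treewidth is 1.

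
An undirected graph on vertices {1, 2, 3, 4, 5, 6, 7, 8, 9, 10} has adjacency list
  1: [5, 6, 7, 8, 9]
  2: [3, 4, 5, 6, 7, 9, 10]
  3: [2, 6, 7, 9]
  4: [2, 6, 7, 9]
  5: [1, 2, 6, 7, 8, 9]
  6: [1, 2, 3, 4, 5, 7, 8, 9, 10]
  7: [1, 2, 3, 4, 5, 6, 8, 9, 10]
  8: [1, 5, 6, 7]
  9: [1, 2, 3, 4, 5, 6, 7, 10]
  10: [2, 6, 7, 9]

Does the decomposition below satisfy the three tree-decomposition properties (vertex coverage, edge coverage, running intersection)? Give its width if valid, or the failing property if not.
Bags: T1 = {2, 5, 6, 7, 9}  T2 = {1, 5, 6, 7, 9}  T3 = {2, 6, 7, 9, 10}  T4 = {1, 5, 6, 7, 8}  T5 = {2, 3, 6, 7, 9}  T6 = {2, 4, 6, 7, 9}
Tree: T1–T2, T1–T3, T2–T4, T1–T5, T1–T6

Yes; width 4.

Every vertex of G appears in some bag (union = {1, 2, 3, 4, 5, 6, 7, 8, 9, 10}); every edge is covered by a bag; and for each vertex v the set of bags containing v is connected in the bag tree. The decomposition is therefore valid. The largest bag has 5 vertices, so the width is 4.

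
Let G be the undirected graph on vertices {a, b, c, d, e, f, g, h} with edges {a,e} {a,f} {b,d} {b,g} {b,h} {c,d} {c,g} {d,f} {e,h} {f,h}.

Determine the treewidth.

2

A width-2 tree decomposition is:
Bags: B1 = {a, e, f}  B2 = {e, f, h}  B3 = {d, f, h}  B4 = {b, d, h}  B5 = {b, c, d}  B6 = {b, c, g}
Tree: B1–B2, B2–B3, B3–B4, B4–B5, B5–B6
Every bag has size at most 3, so the width is 3 − 1 = 2 and tw(G) ≤ 2. Since a–e–h–f–a is a cycle in G, G is not acyclic. Forests are exactly the graphs of treewidth ≤ 1, so tw(G) ≥ 2. Combining the bounds, tw(G) = 2.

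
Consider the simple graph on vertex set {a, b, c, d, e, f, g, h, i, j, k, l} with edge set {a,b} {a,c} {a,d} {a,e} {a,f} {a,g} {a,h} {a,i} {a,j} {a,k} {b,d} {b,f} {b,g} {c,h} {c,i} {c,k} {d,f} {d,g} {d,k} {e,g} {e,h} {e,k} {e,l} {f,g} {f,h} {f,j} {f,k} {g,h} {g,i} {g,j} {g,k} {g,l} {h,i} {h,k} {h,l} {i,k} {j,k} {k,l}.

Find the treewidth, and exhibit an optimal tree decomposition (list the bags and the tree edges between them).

Every bag has size at most 5, so the width is 5 − 1 = 4 and tw(G) ≤ 4. For the lower bound, the 5 vertices {a, e, g, h, k} are pairwise adjacent, and any tree decomposition puts a clique entirely inside one bag — forcing width ≥ 4. The upper and lower bounds meet at 4, so that is the treewidth.

Treewidth 4.
One such decomposition:
Bags: B1 = {a, f, g, h, k}  B2 = {a, e, g, h, k}  B3 = {a, d, f, g, k}  B4 = {e, g, h, k, l}  B5 = {a, g, h, i, k}  B6 = {a, b, d, f, g}  B7 = {a, c, h, i, k}  B8 = {a, f, g, j, k}
Tree: B1–B2, B1–B3, B2–B4, B1–B5, B3–B6, B5–B7, B1–B8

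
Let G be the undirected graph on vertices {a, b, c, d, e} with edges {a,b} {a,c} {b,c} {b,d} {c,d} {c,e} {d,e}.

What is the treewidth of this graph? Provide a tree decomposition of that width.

Treewidth 2.
One optimal decomposition is:
Bags: B1 = {c, d, e}  B2 = {b, c, d}  B3 = {a, b, c}
Tree: B1–B2, B2–B3

Every bag has size at most 3, so the width is 3 − 1 = 2 and tw(G) ≤ 2. For the lower bound, the 3 vertices {c, d, e} are pairwise adjacent, and any tree decomposition puts a clique entirely inside one bag — forcing width ≥ 2. Combining the bounds, tw(G) = 2.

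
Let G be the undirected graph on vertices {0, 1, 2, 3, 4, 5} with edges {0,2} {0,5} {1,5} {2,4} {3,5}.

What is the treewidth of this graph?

1

A width-1 tree decomposition is:
Bags: B1 = {0, 5}  B2 = {1, 5}  B3 = {0, 2}  B4 = {2, 4}  B5 = {3, 5}
Tree: B1–B2, B1–B3, B3–B4, B1–B5
Each bag holds 2 vertices, so the decomposition has width 1, which upper-bounds the treewidth. Any graph with an edge has treewidth ≥ 1, and G has the edge 5–0. Combining the bounds, tw(G) = 1.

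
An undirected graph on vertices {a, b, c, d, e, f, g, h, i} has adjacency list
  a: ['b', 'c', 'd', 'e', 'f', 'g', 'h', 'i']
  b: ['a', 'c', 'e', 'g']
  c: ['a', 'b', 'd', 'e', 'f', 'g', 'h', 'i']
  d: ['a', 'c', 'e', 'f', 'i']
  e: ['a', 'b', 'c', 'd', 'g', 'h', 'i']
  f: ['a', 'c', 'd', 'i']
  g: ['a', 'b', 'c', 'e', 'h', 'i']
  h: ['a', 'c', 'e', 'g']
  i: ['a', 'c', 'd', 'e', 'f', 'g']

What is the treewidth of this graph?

4

A width-4 tree decomposition is:
Bags: B1 = {a, c, e, g, i}  B2 = {a, b, c, e, g}  B3 = {a, c, e, g, h}  B4 = {a, c, d, e, i}  B5 = {a, c, d, f, i}
Tree: B1–B2, B2–B3, B1–B4, B4–B5
Every bag has size at most 5, so the width is 5 − 1 = 4 and tw(G) ≤ 4. On the other hand G contains the 5-clique {a, c, d, e, i}. A clique must lie in a single bag of any decomposition, so no decomposition can have width below 4. Combining the bounds, tw(G) = 4.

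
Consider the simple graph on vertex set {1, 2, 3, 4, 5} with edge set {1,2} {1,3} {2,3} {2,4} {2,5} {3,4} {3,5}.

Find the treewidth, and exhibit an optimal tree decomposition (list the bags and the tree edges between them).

Treewidth 2.
One such decomposition:
Bags: B1 = {2, 3, 5}  B2 = {1, 2, 3}  B3 = {2, 3, 4}
Tree: B1–B2, B2–B3

Each bag holds 3 vertices, so the decomposition has width 2, which upper-bounds the treewidth. On the other hand G contains the 3-clique {1, 2, 3}. A clique must lie in a single bag of any decomposition, so no decomposition can have width below 2. The upper and lower bounds meet at 2, so that is the treewidth.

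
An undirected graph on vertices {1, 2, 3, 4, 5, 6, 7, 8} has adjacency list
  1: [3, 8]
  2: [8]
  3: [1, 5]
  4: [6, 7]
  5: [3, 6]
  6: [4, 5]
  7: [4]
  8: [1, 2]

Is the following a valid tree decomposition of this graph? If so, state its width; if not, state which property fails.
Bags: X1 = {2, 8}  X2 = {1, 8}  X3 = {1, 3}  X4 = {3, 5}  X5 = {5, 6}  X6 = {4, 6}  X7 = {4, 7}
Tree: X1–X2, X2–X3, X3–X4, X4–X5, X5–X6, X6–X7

Yes; width 1.

Every vertex of G appears in some bag (union = {1, 2, 3, 4, 5, 6, 7, 8}); every edge is covered by a bag; and for each vertex v the set of bags containing v is connected in the bag tree. The decomposition is therefore valid. The largest bag has 2 vertices, so the width is 1.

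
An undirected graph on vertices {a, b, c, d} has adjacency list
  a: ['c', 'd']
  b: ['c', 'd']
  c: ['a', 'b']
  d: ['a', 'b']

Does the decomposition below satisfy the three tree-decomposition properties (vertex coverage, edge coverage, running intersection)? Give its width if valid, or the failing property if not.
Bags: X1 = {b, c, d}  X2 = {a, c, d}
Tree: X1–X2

Every vertex of G appears in some bag (union = {a, b, c, d}); every edge is covered by a bag; and for each vertex v the set of bags containing v is connected in the bag tree. The decomposition is therefore valid. The largest bag has 3 vertices, so the width is 2.

Yes; width 2.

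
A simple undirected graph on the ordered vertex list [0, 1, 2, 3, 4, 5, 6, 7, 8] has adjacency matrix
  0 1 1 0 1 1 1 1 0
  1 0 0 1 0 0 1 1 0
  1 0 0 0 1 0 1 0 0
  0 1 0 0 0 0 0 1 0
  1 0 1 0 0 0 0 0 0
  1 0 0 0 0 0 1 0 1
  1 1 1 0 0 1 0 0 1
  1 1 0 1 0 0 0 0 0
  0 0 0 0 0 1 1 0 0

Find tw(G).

A width-2 tree decomposition is:
Bags: B1 = {0, 1, 6}  B2 = {0, 2, 6}  B3 = {0, 5, 6}  B4 = {0, 1, 7}  B5 = {5, 6, 8}  B6 = {0, 2, 4}  B7 = {1, 3, 7}
Tree: B1–B2, B1–B3, B1–B4, B3–B5, B2–B6, B4–B7
Every bag has size at most 3, so the width is 3 − 1 = 2 and tw(G) ≤ 2. For the lower bound, the 3 vertices {0, 2, 4} are pairwise adjacent, and any tree decomposition puts a clique entirely inside one bag — forcing width ≥ 2. Combining the bounds, tw(G) = 2.

2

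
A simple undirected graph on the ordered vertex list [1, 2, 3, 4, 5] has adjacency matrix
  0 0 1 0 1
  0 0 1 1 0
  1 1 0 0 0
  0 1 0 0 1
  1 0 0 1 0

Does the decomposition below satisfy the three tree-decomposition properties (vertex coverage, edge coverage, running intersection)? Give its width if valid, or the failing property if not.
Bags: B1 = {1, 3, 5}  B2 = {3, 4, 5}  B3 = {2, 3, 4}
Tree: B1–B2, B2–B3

Checking the three conditions: (i) the bags cover all of {1, 2, 3, 4, 5}; (ii) for each edge, some bag contains both endpoints; (iii) the bags containing any fixed vertex form a subtree. All hold, so the decomposition is valid with width 3 − 1 = 2.

Yes; width 2.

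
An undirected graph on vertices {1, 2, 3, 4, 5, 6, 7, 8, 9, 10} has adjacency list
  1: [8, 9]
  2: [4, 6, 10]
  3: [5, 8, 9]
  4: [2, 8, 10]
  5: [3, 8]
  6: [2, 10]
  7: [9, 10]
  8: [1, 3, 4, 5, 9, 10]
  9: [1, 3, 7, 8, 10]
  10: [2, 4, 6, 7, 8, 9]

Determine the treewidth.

2

A width-2 tree decomposition is:
Bags: B1 = {8, 9, 10}  B2 = {3, 8, 9}  B3 = {7, 9, 10}  B4 = {4, 8, 10}  B5 = {1, 8, 9}  B6 = {2, 4, 10}  B7 = {2, 6, 10}  B8 = {3, 5, 8}
Tree: B1–B2, B1–B3, B1–B4, B2–B5, B4–B6, B6–B7, B2–B8
The largest bag has 3 vertices, giving width 2; this decomposition certifies tw(G) ≤ 2. On the other hand G contains the 3-clique {1, 8, 9}. A clique must lie in a single bag of any decomposition, so no decomposition can have width below 2. Combining the bounds, tw(G) = 2.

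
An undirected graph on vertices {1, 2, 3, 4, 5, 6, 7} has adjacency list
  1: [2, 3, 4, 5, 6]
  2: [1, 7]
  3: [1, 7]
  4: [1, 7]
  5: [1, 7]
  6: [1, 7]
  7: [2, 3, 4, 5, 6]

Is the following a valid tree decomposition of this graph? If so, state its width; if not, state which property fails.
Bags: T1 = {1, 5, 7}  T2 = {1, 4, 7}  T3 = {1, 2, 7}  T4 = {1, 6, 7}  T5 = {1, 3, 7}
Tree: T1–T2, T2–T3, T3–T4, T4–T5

Yes; width 2.

Vertex coverage: the bags together contain {1, 2, 3, 4, 5, 6, 7}, the full vertex set. Edge coverage: each edge of G has both endpoints in at least one bag. Running intersection: for every vertex, the bags containing it form a connected subtree. All three properties hold, so this is a valid tree decomposition of width max|bag| − 1 = 2, and hence tw(G) ≤ 2.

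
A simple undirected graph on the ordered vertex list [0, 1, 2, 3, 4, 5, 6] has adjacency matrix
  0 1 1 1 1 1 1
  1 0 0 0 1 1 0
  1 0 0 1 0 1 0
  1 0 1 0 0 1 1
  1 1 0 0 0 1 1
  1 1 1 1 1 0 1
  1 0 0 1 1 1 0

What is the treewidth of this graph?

A width-3 tree decomposition is:
Bags: B1 = {0, 3, 5, 6}  B2 = {0, 2, 3, 5}  B3 = {0, 4, 5, 6}  B4 = {0, 1, 4, 5}
Tree: B1–B2, B1–B3, B3–B4
Each bag holds 4 vertices, so the decomposition has width 3, which upper-bounds the treewidth. Conversely, {0, 1, 4, 5} is a clique of size 4, and the vertices of any clique must share a bag in every tree decomposition; so some bag has ≥ 4 vertices and tw(G) ≥ 3. Combining the bounds, tw(G) = 3.

3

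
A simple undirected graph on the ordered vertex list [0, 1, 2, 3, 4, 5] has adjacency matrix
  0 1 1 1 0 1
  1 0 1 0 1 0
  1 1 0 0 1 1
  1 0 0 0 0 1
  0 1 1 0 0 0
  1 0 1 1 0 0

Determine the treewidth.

A width-2 tree decomposition is:
Bags: B1 = {0, 2, 5}  B2 = {0, 3, 5}  B3 = {0, 1, 2}  B4 = {1, 2, 4}
Tree: B1–B2, B1–B3, B3–B4
Each bag holds 3 vertices, so the decomposition has width 2, which upper-bounds the treewidth. Conversely, {0, 1, 2} is a clique of size 3, and the vertices of any clique must share a bag in every tree decomposition; so some bag has ≥ 3 vertices and tw(G) ≥ 2. Combining the bounds, tw(G) = 2.

2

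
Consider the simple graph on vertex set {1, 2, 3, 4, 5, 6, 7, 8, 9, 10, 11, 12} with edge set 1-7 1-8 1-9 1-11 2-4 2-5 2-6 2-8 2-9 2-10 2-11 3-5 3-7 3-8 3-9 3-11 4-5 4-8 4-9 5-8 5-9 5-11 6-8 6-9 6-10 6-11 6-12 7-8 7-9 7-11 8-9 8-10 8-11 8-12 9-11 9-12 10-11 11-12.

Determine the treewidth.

4

A width-4 tree decomposition is:
Bags: B1 = {2, 5, 8, 9, 11}  B2 = {3, 5, 8, 9, 11}  B3 = {2, 4, 5, 8, 9}  B4 = {2, 6, 8, 9, 11}  B5 = {3, 7, 8, 9, 11}  B6 = {6, 8, 9, 11, 12}  B7 = {1, 7, 8, 9, 11}  B8 = {2, 6, 8, 10, 11}
Tree: B1–B2, B1–B3, B1–B4, B2–B5, B4–B6, B5–B7, B4–B8
Every bag has size at most 5, so the width is 5 − 1 = 4 and tw(G) ≤ 4. On the other hand G contains the 5-clique {1, 7, 8, 9, 11}. A clique must lie in a single bag of any decomposition, so no decomposition can have width below 4. Therefore the treewidth is 4.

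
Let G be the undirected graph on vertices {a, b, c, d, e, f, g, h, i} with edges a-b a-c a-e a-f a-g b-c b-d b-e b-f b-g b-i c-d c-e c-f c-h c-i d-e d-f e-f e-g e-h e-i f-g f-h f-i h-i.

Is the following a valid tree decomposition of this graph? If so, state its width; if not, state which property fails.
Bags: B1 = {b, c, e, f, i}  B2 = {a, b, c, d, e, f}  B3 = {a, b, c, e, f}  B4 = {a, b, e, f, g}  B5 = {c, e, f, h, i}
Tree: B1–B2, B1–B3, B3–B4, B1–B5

A tree decomposition must satisfy three properties: every vertex lies in some bag; for every edge, both endpoints lie together in some bag; and for every vertex, the bags containing it form a connected subtree. Here bags containing vertex a are not connected in the tree, so the decomposition is invalid.

No — bags containing vertex a are not connected in the tree.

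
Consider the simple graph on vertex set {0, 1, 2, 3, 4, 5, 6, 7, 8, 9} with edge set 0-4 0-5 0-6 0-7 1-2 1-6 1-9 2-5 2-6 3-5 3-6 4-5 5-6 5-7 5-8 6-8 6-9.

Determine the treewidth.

A width-2 tree decomposition is:
Bags: B1 = {0, 4, 5}  B2 = {0, 5, 6}  B3 = {2, 5, 6}  B4 = {3, 5, 6}  B5 = {1, 2, 6}  B6 = {5, 6, 8}  B7 = {0, 5, 7}  B8 = {1, 6, 9}
Tree: B1–B2, B2–B3, B3–B4, B3–B5, B2–B6, B2–B7, B5–B8
Each bag holds 3 vertices, so the decomposition has width 2, which upper-bounds the treewidth. For the lower bound, the 3 vertices {1, 6, 9} are pairwise adjacent, and any tree decomposition puts a clique entirely inside one bag — forcing width ≥ 2. Therefore the treewidth is 2.

2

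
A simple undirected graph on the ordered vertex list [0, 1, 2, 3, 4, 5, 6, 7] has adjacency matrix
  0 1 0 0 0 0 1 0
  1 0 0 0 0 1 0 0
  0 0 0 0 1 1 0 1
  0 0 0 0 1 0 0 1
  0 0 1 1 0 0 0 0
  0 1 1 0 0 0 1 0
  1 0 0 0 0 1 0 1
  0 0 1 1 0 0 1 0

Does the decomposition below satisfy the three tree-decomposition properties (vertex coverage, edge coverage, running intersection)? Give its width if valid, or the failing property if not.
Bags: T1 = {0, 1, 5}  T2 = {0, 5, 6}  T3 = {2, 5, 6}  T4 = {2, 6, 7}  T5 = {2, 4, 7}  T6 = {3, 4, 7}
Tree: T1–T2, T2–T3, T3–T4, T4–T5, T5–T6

Vertex coverage: the bags together contain {0, 1, 2, 3, 4, 5, 6, 7}, the full vertex set. Edge coverage: each edge of G has both endpoints in at least one bag. Running intersection: for every vertex, the bags containing it form a connected subtree. All three properties hold, so this is a valid tree decomposition of width max|bag| − 1 = 2, and hence tw(G) ≤ 2.

Yes; width 2.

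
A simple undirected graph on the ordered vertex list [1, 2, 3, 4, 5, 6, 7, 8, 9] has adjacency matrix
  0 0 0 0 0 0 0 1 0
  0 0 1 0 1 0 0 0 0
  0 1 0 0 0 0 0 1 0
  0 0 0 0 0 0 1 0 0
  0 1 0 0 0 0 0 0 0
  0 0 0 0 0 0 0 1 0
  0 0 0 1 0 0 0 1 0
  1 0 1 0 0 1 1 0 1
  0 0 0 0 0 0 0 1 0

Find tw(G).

1

A width-1 tree decomposition is:
Bags: B1 = {3, 8}  B2 = {7, 8}  B3 = {1, 8}  B4 = {2, 3}  B5 = {8, 9}  B6 = {2, 5}  B7 = {6, 8}  B8 = {4, 7}
Tree: B1–B2, B1–B3, B1–B4, B3–B5, B4–B6, B5–B7, B2–B8
Each bag holds 2 vertices, so the decomposition has width 1, which upper-bounds the treewidth. Since G has at least one edge (e.g. 3–8), it is not an edgeless graph, so tw(G) ≥ 1. The upper and lower bounds meet at 1, so that is the treewidth.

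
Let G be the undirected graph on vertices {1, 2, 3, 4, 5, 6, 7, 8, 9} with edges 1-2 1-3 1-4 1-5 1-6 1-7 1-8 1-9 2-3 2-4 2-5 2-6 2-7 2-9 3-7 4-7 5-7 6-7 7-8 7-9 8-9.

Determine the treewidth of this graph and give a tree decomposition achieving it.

Every bag has size at most 4, so the width is 4 − 1 = 3 and tw(G) ≤ 3. For the lower bound, the 4 vertices {1, 7, 8, 9} are pairwise adjacent, and any tree decomposition puts a clique entirely inside one bag — forcing width ≥ 3. Hence tw(G) = 3 exactly.

Treewidth 3.
One such decomposition:
Bags: B1 = {1, 2, 7, 9}  B2 = {1, 7, 8, 9}  B3 = {1, 2, 6, 7}  B4 = {1, 2, 4, 7}  B5 = {1, 2, 3, 7}  B6 = {1, 2, 5, 7}
Tree: B1–B2, B1–B3, B3–B4, B4–B5, B4–B6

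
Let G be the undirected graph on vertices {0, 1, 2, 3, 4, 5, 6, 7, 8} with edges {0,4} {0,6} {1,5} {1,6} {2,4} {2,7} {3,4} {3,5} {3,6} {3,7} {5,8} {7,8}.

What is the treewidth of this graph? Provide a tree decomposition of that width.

Treewidth 3.
One optimal decomposition is:
Bags: B1 = {0, 2, 4, 6}  B2 = {2, 3, 4, 6}  B3 = {2, 3, 6, 7}  B4 = {1, 3, 6, 7}  B5 = {1, 3, 5, 7}  B6 = {1, 5, 7, 8}
Tree: B1–B2, B2–B3, B3–B4, B4–B5, B5–B6

Each bag holds 4 vertices, so the decomposition has width 3, which upper-bounds the treewidth. For the lower bound: the 4 vertex sets {0,2,4}, {6}, {3}, {1,5,7,8} are disjoint, each induces a connected subgraph, and every pair is joined by at least one edge of G. Contracting each set to a single vertex therefore yields K_{4} as a minor, and since treewidth is minor-monotone, tw(G) ≥ tw(K_{4}) = 3. Combining the bounds, tw(G) = 3.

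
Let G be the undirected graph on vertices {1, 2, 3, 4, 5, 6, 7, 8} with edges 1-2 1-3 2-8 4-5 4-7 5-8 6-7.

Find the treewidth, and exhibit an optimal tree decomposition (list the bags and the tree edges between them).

Each bag holds 2 vertices, so the decomposition has width 1, which upper-bounds the treewidth. Since G has at least one edge (e.g. 6–7), it is not an edgeless graph, so tw(G) ≥ 1. Combining the bounds, tw(G) = 1.

Treewidth 1.
Bags: B1 = {6, 7}  B2 = {4, 7}  B3 = {4, 5}  B4 = {5, 8}  B5 = {2, 8}  B6 = {1, 2}  B7 = {1, 3}
Tree: B1–B2, B2–B3, B3–B4, B4–B5, B5–B6, B6–B7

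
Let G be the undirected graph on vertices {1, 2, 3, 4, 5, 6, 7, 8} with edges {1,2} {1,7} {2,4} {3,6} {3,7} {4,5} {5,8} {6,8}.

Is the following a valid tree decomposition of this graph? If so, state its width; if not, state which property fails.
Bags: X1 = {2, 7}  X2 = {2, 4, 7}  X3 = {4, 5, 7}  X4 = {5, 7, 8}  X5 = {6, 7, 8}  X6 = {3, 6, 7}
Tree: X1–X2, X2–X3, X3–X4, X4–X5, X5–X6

No — vertex 1 appears in no bag.

A tree decomposition must satisfy three properties: every vertex lies in some bag; for every edge, both endpoints lie together in some bag; and for every vertex, the bags containing it form a connected subtree. Here vertex 1 appears in no bag, so the decomposition is invalid.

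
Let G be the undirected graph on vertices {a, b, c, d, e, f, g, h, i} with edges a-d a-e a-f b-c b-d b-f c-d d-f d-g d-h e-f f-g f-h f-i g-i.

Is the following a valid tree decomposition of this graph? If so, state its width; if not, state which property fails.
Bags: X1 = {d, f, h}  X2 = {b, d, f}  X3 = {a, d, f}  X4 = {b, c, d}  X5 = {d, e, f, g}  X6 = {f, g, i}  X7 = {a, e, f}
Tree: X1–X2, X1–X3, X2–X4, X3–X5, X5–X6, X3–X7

No — bags containing vertex e are not connected in the tree.

A tree decomposition must satisfy three properties: every vertex lies in some bag; for every edge, both endpoints lie together in some bag; and for every vertex, the bags containing it form a connected subtree. Here bags containing vertex e are not connected in the tree, so the decomposition is invalid.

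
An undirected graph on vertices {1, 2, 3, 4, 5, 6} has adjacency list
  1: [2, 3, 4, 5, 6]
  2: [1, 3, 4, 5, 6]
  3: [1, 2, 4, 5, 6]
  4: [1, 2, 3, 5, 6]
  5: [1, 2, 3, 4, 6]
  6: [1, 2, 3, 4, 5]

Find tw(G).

5

A width-5 tree decomposition is:
Bags: B1 = {1, 2, 3, 4, 5, 6}
Tree: (single bag)
A single bag containing all 6 vertices is trivially a valid decomposition of width 5. For the lower bound, the 6 vertices {1, 2, 3, 4, 5, 6} are pairwise adjacent, and any tree decomposition puts a clique entirely inside one bag — forcing width ≥ 5. Combining the bounds, tw(G) = 5.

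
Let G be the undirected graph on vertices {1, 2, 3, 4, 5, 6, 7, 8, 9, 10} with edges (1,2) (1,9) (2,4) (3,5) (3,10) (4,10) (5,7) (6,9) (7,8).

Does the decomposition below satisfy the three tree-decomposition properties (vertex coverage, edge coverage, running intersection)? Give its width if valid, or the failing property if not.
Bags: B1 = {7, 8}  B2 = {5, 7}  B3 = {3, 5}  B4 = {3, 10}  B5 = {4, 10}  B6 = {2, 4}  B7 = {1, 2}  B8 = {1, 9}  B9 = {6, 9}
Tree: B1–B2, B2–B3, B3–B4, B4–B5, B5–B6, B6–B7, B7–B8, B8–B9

Yes; width 1.

Vertex coverage: the bags together contain {1, 2, 3, 4, 5, 6, 7, 8, 9, 10}, the full vertex set. Edge coverage: each edge of G has both endpoints in at least one bag. Running intersection: for every vertex, the bags containing it form a connected subtree. All three properties hold, so this is a valid tree decomposition of width max|bag| − 1 = 1, and hence tw(G) ≤ 1.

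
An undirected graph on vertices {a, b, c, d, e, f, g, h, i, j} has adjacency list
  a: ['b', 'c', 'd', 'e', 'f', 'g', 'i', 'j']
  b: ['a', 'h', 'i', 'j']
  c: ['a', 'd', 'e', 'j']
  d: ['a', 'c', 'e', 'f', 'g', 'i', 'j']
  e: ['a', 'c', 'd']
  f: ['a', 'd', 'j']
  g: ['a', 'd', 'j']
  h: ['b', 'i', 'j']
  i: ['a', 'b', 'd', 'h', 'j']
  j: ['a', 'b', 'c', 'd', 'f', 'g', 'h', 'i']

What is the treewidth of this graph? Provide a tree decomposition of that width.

Every bag has size at most 4, so the width is 4 − 1 = 3 and tw(G) ≤ 3. Conversely, {b, h, i, j} is a clique of size 4, and the vertices of any clique must share a bag in every tree decomposition; so some bag has ≥ 4 vertices and tw(G) ≥ 3. Hence tw(G) = 3 exactly.

Treewidth 3.
Bags: B1 = {a, d, i, j}  B2 = {a, d, g, j}  B3 = {a, c, d, j}  B4 = {a, c, d, e}  B5 = {a, b, i, j}  B6 = {a, d, f, j}  B7 = {b, h, i, j}
Tree: B1–B2, B2–B3, B3–B4, B1–B5, B1–B6, B5–B7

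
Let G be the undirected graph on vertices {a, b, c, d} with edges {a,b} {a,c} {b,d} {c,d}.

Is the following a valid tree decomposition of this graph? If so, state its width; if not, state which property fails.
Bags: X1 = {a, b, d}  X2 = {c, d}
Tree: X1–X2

No — edge (a,c) lies in no bag.

A tree decomposition must satisfy three properties: every vertex lies in some bag; for every edge, both endpoints lie together in some bag; and for every vertex, the bags containing it form a connected subtree. Here edge (a,c) lies in no bag, so the decomposition is invalid.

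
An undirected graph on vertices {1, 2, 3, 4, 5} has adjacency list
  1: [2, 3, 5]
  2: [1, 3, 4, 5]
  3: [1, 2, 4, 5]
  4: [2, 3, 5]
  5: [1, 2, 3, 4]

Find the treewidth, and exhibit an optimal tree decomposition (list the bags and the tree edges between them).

Treewidth 3.
Bags: B1 = {2, 3, 4, 5}  B2 = {1, 2, 3, 5}
Tree: B1–B2

Each bag holds 4 vertices, so the decomposition has width 3, which upper-bounds the treewidth. On the other hand G contains the 4-clique {1, 2, 3, 5}. A clique must lie in a single bag of any decomposition, so no decomposition can have width below 3. Combining the bounds, tw(G) = 3.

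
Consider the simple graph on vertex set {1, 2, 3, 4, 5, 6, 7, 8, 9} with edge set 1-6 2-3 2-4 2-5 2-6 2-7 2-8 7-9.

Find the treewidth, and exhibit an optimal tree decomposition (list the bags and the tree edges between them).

Treewidth 1.
One optimal decomposition is:
Bags: B1 = {2, 3}  B2 = {2, 6}  B3 = {1, 6}  B4 = {2, 4}  B5 = {2, 7}  B6 = {2, 8}  B7 = {7, 9}  B8 = {2, 5}
Tree: B1–B2, B2–B3, B2–B4, B4–B5, B4–B6, B5–B7, B4–B8

Each bag holds 2 vertices, so the decomposition has width 1, which upper-bounds the treewidth. Since G has at least one edge (e.g. 3–2), it is not an edgeless graph, so tw(G) ≥ 1. Hence tw(G) = 1 exactly.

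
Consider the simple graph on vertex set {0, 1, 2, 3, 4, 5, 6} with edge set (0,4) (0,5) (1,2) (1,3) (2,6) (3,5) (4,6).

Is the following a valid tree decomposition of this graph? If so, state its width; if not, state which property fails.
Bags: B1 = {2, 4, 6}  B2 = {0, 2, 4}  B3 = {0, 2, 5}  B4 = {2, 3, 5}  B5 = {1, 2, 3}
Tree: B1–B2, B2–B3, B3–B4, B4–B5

Yes; width 2.

Checking the three conditions: (i) the bags cover all of {0, 1, 2, 3, 4, 5, 6}; (ii) for each edge, some bag contains both endpoints; (iii) the bags containing any fixed vertex form a subtree. All hold, so the decomposition is valid with width 3 − 1 = 2.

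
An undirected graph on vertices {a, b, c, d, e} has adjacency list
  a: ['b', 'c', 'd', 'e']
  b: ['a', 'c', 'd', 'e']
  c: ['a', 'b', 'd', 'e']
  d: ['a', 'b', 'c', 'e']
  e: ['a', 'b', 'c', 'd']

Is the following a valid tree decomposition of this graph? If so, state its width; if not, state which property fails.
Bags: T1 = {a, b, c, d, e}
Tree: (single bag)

Yes; width 4.

Every vertex of G appears in some bag (union = {a, b, c, d, e}); every edge is covered by a bag; and for each vertex v the set of bags containing v is connected in the bag tree. The decomposition is therefore valid. The largest bag has 5 vertices, so the width is 4.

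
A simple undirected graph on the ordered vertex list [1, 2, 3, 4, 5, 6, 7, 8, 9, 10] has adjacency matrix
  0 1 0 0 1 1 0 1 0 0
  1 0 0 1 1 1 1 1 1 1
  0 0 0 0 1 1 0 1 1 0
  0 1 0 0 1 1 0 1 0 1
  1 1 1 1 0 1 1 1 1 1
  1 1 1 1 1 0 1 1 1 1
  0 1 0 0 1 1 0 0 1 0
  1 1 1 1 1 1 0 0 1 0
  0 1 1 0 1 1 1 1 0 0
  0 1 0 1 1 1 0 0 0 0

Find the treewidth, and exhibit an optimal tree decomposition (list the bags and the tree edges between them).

The largest bag has 5 vertices, giving width 4; this decomposition certifies tw(G) ≤ 4. For the lower bound, the 5 vertices {1, 2, 5, 6, 8} are pairwise adjacent, and any tree decomposition puts a clique entirely inside one bag — forcing width ≥ 4. Combining the bounds, tw(G) = 4.

Treewidth 4.
Bags: B1 = {2, 4, 5, 6, 10}  B2 = {2, 4, 5, 6, 8}  B3 = {1, 2, 5, 6, 8}  B4 = {2, 5, 6, 8, 9}  B5 = {2, 5, 6, 7, 9}  B6 = {3, 5, 6, 8, 9}
Tree: B1–B2, B2–B3, B2–B4, B4–B5, B4–B6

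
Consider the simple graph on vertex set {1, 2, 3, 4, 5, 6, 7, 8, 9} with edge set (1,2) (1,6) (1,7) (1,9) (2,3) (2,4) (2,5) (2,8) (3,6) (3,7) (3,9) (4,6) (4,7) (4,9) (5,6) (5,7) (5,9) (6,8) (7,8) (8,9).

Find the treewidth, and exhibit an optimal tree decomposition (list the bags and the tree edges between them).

Treewidth 4.
Bags: B1 = {2, 5, 6, 7, 9}  B2 = {2, 3, 6, 7, 9}  B3 = {2, 6, 7, 8, 9}  B4 = {2, 4, 6, 7, 9}  B5 = {1, 2, 6, 7, 9}
Tree: B1–B2, B2–B3, B3–B4, B4–B5

The largest bag has 5 vertices, giving width 4; this decomposition certifies tw(G) ≤ 4. For the lower bound: the 5 vertex sets {2,5}, {3,7}, {6,8}, {9}, {4} are disjoint, each induces a connected subgraph, and every pair is joined by at least one edge of G. Contracting each set to a single vertex therefore yields K_{5} as a minor, and since treewidth is minor-monotone, tw(G) ≥ tw(K_{5}) = 4. Combining the bounds, tw(G) = 4.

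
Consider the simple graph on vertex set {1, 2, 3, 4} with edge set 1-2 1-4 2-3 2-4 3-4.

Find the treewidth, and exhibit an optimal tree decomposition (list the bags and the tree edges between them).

Each bag holds 3 vertices, so the decomposition has width 2, which upper-bounds the treewidth. For the lower bound, the 3 vertices {1, 2, 4} are pairwise adjacent, and any tree decomposition puts a clique entirely inside one bag — forcing width ≥ 2. Combining the bounds, tw(G) = 2.

Treewidth 2.
Bags: B1 = {1, 2, 4}  B2 = {2, 3, 4}
Tree: B1–B2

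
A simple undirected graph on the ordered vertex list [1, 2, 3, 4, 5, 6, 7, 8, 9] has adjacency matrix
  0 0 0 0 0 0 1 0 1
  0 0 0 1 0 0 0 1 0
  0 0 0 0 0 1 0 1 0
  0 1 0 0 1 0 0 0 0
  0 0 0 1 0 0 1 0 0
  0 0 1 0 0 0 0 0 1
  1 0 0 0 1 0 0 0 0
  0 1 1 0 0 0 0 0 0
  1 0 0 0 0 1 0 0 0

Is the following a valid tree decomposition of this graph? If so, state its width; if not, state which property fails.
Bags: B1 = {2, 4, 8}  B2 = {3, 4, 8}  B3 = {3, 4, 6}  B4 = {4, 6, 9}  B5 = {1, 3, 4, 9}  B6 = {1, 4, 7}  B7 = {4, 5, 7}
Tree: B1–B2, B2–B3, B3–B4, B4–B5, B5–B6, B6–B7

No — bags containing vertex 3 are not connected in the tree.

A tree decomposition must satisfy three properties: every vertex lies in some bag; for every edge, both endpoints lie together in some bag; and for every vertex, the bags containing it form a connected subtree. Here bags containing vertex 3 are not connected in the tree, so the decomposition is invalid.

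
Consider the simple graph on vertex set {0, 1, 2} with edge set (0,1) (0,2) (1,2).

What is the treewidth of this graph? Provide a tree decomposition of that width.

Treewidth 2.
One optimal decomposition is:
Bags: B1 = {0, 1, 2}
Tree: (single bag)

With just one bag of size 3, the width is 3 − 1 = 2, so tw(G) ≤ 2. On the other hand G contains the 3-clique {0, 1, 2}. A clique must lie in a single bag of any decomposition, so no decomposition can have width below 2. Therefore the treewidth is 2.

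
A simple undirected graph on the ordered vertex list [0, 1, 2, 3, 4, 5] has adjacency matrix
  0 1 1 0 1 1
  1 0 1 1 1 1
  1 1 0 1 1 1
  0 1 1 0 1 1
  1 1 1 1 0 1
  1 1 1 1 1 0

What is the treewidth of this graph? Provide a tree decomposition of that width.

Each bag holds 5 vertices, so the decomposition has width 4, which upper-bounds the treewidth. For the lower bound, the 5 vertices {0, 1, 2, 4, 5} are pairwise adjacent, and any tree decomposition puts a clique entirely inside one bag — forcing width ≥ 4. The upper and lower bounds meet at 4, so that is the treewidth.

Treewidth 4.
One optimal decomposition is:
Bags: B1 = {1, 2, 3, 4, 5}  B2 = {0, 1, 2, 4, 5}
Tree: B1–B2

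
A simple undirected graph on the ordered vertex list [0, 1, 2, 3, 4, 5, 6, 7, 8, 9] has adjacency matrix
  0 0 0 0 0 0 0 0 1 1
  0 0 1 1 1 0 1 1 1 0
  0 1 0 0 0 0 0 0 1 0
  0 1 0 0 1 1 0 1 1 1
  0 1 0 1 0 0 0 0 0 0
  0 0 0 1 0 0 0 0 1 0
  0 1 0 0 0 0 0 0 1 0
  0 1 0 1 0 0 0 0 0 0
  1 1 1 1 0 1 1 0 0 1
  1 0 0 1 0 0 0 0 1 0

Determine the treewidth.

A width-2 tree decomposition is:
Bags: B1 = {1, 3, 8}  B2 = {1, 2, 8}  B3 = {1, 3, 7}  B4 = {3, 5, 8}  B5 = {1, 3, 4}  B6 = {3, 8, 9}  B7 = {1, 6, 8}  B8 = {0, 8, 9}
Tree: B1–B2, B1–B3, B1–B4, B3–B5, B1–B6, B2–B7, B6–B8
Every bag has size at most 3, so the width is 3 − 1 = 2 and tw(G) ≤ 2. For the lower bound, the 3 vertices {0, 8, 9} are pairwise adjacent, and any tree decomposition puts a clique entirely inside one bag — forcing width ≥ 2. Combining the bounds, tw(G) = 2.

2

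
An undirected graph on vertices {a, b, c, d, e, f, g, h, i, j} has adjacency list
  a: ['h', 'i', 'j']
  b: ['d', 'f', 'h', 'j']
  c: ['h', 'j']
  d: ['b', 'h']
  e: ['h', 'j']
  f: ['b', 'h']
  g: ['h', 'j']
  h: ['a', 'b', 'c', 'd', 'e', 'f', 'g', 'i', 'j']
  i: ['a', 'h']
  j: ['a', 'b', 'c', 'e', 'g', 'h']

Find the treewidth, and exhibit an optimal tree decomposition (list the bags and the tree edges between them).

Treewidth 2.
Bags: B1 = {a, h, j}  B2 = {e, h, j}  B3 = {a, h, i}  B4 = {c, h, j}  B5 = {b, h, j}  B6 = {b, f, h}  B7 = {b, d, h}  B8 = {g, h, j}
Tree: B1–B2, B1–B3, B1–B4, B1–B5, B5–B6, B5–B7, B1–B8

The largest bag has 3 vertices, giving width 2; this decomposition certifies tw(G) ≤ 2. Conversely, {b, d, h} is a clique of size 3, and the vertices of any clique must share a bag in every tree decomposition; so some bag has ≥ 3 vertices and tw(G) ≥ 2. The upper and lower bounds meet at 2, so that is the treewidth.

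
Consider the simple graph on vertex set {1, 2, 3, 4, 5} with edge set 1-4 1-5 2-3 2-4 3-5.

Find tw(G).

A width-2 tree decomposition is:
Bags: B1 = {2, 3, 5}  B2 = {1, 2, 5}  B3 = {1, 2, 4}
Tree: B1–B2, B2–B3
Each bag holds 3 vertices, so the decomposition has width 2, which upper-bounds the treewidth. Since 2–3–5–1–4–2 is a cycle in G, G is not acyclic. Forests are exactly the graphs of treewidth ≤ 1, so tw(G) ≥ 2. The upper and lower bounds meet at 2, so that is the treewidth.

2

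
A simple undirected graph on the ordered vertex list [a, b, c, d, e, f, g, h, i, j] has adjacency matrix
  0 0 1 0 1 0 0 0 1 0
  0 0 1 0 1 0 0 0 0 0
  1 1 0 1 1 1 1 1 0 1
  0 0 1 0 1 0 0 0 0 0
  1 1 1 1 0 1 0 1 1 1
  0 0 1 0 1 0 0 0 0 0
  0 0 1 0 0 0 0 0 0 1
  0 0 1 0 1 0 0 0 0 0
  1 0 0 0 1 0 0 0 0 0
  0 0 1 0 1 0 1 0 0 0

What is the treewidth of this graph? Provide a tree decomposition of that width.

Each bag holds 3 vertices, so the decomposition has width 2, which upper-bounds the treewidth. On the other hand G contains the 3-clique {c, g, j}. A clique must lie in a single bag of any decomposition, so no decomposition can have width below 2. Combining the bounds, tw(G) = 2.

Treewidth 2.
Bags: B1 = {c, e, j}  B2 = {c, d, e}  B3 = {a, c, e}  B4 = {a, e, i}  B5 = {c, e, f}  B6 = {c, e, h}  B7 = {b, c, e}  B8 = {c, g, j}
Tree: B1–B2, B2–B3, B3–B4, B1–B5, B2–B6, B3–B7, B1–B8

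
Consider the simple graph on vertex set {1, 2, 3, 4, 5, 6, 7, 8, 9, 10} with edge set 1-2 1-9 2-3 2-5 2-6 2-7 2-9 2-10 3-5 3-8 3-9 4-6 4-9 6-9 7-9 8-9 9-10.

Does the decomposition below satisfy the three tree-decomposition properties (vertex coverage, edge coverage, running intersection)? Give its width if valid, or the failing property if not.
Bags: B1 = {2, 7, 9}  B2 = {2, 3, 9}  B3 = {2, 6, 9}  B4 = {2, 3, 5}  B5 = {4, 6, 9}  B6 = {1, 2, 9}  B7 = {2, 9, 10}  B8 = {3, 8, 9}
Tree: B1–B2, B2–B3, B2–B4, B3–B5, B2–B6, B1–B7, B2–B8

Vertex coverage: the bags together contain {1, 2, 3, 4, 5, 6, 7, 8, 9, 10}, the full vertex set. Edge coverage: each edge of G has both endpoints in at least one bag. Running intersection: for every vertex, the bags containing it form a connected subtree. All three properties hold, so this is a valid tree decomposition of width max|bag| − 1 = 2, and hence tw(G) ≤ 2.

Yes; width 2.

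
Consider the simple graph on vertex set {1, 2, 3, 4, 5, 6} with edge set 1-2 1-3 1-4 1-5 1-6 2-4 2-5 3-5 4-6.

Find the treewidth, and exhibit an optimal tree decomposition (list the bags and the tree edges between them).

Treewidth 2.
Bags: B1 = {1, 3, 5}  B2 = {1, 2, 5}  B3 = {1, 2, 4}  B4 = {1, 4, 6}
Tree: B1–B2, B2–B3, B3–B4

Every bag has size at most 3, so the width is 3 − 1 = 2 and tw(G) ≤ 2. For the lower bound, the 3 vertices {1, 2, 4} are pairwise adjacent, and any tree decomposition puts a clique entirely inside one bag — forcing width ≥ 2. Therefore the treewidth is 2.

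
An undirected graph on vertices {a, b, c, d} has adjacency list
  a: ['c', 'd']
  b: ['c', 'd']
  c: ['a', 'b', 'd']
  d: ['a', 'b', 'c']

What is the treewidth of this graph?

A width-2 tree decomposition is:
Bags: B1 = {a, c, d}  B2 = {b, c, d}
Tree: B1–B2
The largest bag has 3 vertices, giving width 2; this decomposition certifies tw(G) ≤ 2. On the other hand G contains the 3-clique {a, c, d}. A clique must lie in a single bag of any decomposition, so no decomposition can have width below 2. Combining the bounds, tw(G) = 2.

2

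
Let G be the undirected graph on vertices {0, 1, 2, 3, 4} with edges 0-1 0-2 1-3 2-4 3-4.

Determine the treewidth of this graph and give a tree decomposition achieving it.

Each bag holds 3 vertices, so the decomposition has width 2, which upper-bounds the treewidth. The edges 3–1–0–2–4–3 form a cycle, so G is not a tree and its treewidth is at least 2. Hence tw(G) = 2 exactly.

Treewidth 2.
One optimal decomposition is:
Bags: B1 = {0, 1, 3}  B2 = {0, 2, 3}  B3 = {2, 3, 4}
Tree: B1–B2, B2–B3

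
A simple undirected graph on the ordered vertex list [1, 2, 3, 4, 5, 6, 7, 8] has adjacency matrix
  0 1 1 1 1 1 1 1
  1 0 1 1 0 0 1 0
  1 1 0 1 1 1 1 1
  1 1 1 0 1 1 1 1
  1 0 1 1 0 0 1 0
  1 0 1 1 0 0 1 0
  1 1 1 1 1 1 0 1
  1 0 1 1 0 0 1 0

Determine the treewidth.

4

A width-4 tree decomposition is:
Bags: B1 = {1, 3, 4, 5, 7}  B2 = {1, 3, 4, 6, 7}  B3 = {1, 2, 3, 4, 7}  B4 = {1, 3, 4, 7, 8}
Tree: B1–B2, B1–B3, B3–B4
Each bag holds 5 vertices, so the decomposition has width 4, which upper-bounds the treewidth. Conversely, {1, 3, 4, 7, 8} is a clique of size 5, and the vertices of any clique must share a bag in every tree decomposition; so some bag has ≥ 5 vertices and tw(G) ≥ 4. Therefore the treewidth is 4.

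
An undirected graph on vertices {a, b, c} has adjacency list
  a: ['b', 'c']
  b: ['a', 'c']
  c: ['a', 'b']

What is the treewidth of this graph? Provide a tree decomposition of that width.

Treewidth 2.
One such decomposition:
Bags: B1 = {a, b, c}
Tree: (single bag)

A single bag containing all 3 vertices is trivially a valid decomposition of width 2. For the lower bound, the 3 vertices {a, b, c} are pairwise adjacent, and any tree decomposition puts a clique entirely inside one bag — forcing width ≥ 2. The upper and lower bounds meet at 2, so that is the treewidth.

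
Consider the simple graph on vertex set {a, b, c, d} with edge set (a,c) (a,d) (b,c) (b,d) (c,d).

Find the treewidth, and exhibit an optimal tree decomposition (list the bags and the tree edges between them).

Each bag holds 3 vertices, so the decomposition has width 2, which upper-bounds the treewidth. On the other hand G contains the 3-clique {a, c, d}. A clique must lie in a single bag of any decomposition, so no decomposition can have width below 2. Therefore the treewidth is 2.

Treewidth 2.
One optimal decomposition is:
Bags: B1 = {a, c, d}  B2 = {b, c, d}
Tree: B1–B2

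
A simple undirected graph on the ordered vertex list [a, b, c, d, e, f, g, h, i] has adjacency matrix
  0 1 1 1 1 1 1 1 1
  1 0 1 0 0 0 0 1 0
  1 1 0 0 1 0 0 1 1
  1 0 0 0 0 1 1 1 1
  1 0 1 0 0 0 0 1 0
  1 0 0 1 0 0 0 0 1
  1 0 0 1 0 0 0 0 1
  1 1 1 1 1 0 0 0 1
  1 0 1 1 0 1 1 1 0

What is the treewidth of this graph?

A width-3 tree decomposition is:
Bags: B1 = {a, c, h, i}  B2 = {a, c, e, h}  B3 = {a, d, h, i}  B4 = {a, d, f, i}  B5 = {a, d, g, i}  B6 = {a, b, c, h}
Tree: B1–B2, B1–B3, B3–B4, B3–B5, B1–B6
Each bag holds 4 vertices, so the decomposition has width 3, which upper-bounds the treewidth. Conversely, {a, d, g, i} is a clique of size 4, and the vertices of any clique must share a bag in every tree decomposition; so some bag has ≥ 4 vertices and tw(G) ≥ 3. Therefore the treewidth is 3.

3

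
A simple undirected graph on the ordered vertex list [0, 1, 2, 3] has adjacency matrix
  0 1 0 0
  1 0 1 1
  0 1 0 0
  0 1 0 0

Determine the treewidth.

1

A width-1 tree decomposition is:
Bags: B1 = {0, 1}  B2 = {1, 3}  B3 = {1, 2}
Tree: B1–B2, B2–B3
Every bag has size at most 2, so the width is 2 − 1 = 1 and tw(G) ≤ 1. Any graph with an edge has treewidth ≥ 1, and G has the edge 0–1. The upper and lower bounds meet at 1, so that is the treewidth.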